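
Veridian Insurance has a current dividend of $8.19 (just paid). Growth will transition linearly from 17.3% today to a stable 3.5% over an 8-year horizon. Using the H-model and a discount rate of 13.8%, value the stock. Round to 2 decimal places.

$126.19

H-model: P₀ = D₀[(1+g_L) + H(g_S−g_L)]/(r−g_L), with H = 8/2 = 4.
P₀ = 8.19 × [(1+0.035) + 4×(0.173−0.035)] / (0.138−0.035)
   = 8.19 × 1.5870 / 0.103 = 126.1896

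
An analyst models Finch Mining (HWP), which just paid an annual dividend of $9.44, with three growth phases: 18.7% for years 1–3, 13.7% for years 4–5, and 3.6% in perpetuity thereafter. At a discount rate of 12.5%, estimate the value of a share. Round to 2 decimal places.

$185.93

Three-stage DDM. Project D₁…D_5; terminal Gordon value at t=5 with g = 0.036; discount at r = 0.125.
D_1 = 11.2053
D_2 = 13.3007
D_3 = 15.7879
D_4 = 17.9508
D_5 = 20.4101
TV_5 = 21.1449/(0.125−0.036) = 237.5827
P₀ = Σ Dₜ/(1+r)ᵗ + TV_5/(1+r)^5 = 185.9321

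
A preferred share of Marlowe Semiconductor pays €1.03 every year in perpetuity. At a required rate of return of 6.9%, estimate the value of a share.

Zero-growth DDM (perpetuity): P₀ = D/r = 1.03 / 0.069 = 14.9275

€14.93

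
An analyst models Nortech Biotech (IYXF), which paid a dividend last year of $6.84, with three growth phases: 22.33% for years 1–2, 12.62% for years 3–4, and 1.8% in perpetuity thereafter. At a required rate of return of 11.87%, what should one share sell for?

$115.98

Three-stage DDM. Project D₁…D_4; terminal Gordon value at t=4 with g = 0.018; discount at r = 0.1187.
D_1 = 8.3674
D_2 = 10.2358
D_3 = 11.5276
D_4 = 12.9823
TV_4 = 13.2160/(0.1187−0.018) = 131.2416
P₀ = Σ Dₜ/(1+r)ᵗ + TV_4/(1+r)^4 = 115.9759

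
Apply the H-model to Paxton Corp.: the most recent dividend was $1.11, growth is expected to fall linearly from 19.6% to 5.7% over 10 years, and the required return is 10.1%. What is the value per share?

H-model: P₀ = D₀[(1+g_L) + H(g_S−g_L)]/(r−g_L), with H = 10/2 = 5.
P₀ = 1.11 × [(1+0.057) + 5×(0.196−0.057)] / (0.101−0.057)
   = 1.11 × 1.7520 / 0.044 = 44.1982

$44.20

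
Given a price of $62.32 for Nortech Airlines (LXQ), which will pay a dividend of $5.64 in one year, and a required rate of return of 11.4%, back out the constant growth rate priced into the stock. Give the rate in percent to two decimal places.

From P₀ = D₁/(r − g), the implied growth is g = r − D₁/P₀.
g = 0.114 − 5.64/62.32 = 0.114 − 0.09050 = 0.02350

2.35%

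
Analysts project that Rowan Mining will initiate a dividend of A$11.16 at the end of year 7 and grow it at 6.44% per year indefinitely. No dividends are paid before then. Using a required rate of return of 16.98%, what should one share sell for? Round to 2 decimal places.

Deferred-dividend DDM. At t=6 the remaining stream is a growing perpetuity with first payment D_7 = 11.16.
V_6 = D_7/(r−g) = 11.16/(0.1698−0.0644) = 105.8824
P₀ = V_6/(1+r)^6 = 105.8824/(1+0.1698)^6 = 41.3194

A$41.32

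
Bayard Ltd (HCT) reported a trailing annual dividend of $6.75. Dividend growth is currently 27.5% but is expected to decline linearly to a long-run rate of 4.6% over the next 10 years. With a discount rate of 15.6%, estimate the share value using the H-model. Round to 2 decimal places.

$134.45

H-model: P₀ = D₀[(1+g_L) + H(g_S−g_L)]/(r−g_L), with H = 10/2 = 5.
P₀ = 6.75 × [(1+0.046) + 5×(0.275−0.046)] / (0.156−0.046)
   = 6.75 × 2.1910 / 0.11 = 134.4477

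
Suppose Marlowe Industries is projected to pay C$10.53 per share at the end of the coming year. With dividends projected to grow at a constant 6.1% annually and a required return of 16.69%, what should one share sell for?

Gordon growth model: P₀ = D₁/(r − g), with D₁ = 10.53 given directly.
P₀ = 10.5300 / (0.1669 − 0.061) = 10.5300 / 0.1059 = 99.4334

C$99.43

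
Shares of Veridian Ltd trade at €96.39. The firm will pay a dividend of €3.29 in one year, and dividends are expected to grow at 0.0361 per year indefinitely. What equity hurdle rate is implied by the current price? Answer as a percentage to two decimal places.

Rearranging the constant-growth DDM: r = D₁/P₀ + g.
r = 3.2900 / 96.39 + 0.0361 = 0.03413 + 0.0361 = 0.07023

7.02%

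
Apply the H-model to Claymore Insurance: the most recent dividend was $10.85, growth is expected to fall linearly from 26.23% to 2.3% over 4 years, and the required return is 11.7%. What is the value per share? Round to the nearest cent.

$173.32

H-model: P₀ = D₀[(1+g_L) + H(g_S−g_L)]/(r−g_L), with H = 4/2 = 2.
P₀ = 10.85 × [(1+0.023) + 2×(0.2623−0.023)] / (0.117−0.023)
   = 10.85 × 1.5016 / 0.094 = 173.3230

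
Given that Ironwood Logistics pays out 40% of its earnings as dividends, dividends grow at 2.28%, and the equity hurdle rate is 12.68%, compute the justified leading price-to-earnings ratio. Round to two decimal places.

3.85

Justified leading P/E = b/(r−g) = 0.40/(0.1268−0.0228) = 3.8462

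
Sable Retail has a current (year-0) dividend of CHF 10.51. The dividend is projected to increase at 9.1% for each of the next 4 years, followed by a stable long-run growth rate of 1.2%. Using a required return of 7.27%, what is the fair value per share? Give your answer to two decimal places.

CHF 231.35

Two-stage DDM. Project D₁…D_4 at 0.091, terminal growth 0.012, discount at r = 0.0727.
D_1 = 11.4664
D_2 = 12.5099
D_3 = 13.6482
D_4 = 14.8902
Terminal value at t=4: TV = D_5/(r−g) = 15.0689/(0.0727−0.012) = 248.2524
P₀ = 11.4664/(1+0.0727)^1 + 12.5099/(1+0.0727)^2 + 13.6482/(1+0.0727)^3 + 14.8902/(1+0.0727)^4 + 248.2524/(1+0.0727)^4 = 231.3548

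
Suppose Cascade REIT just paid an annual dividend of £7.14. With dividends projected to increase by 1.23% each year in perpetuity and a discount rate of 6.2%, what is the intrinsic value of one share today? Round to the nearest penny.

Gordon growth model: P₀ = D₁/(r − g). D₁ = 7.14 × (1 + 0.0123) = 7.2278.
P₀ = 7.2278 / (0.062 − 0.0123) = 7.2278 / 0.0497 = 145.4290

£145.43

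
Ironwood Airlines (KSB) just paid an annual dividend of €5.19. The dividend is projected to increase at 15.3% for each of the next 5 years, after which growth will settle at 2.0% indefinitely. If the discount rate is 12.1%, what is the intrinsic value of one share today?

Two-stage DDM. Project D₁…D_5 at 0.153, terminal growth 0.02, discount at r = 0.121.
D_1 = 5.9841
D_2 = 6.8996
D_3 = 7.9553
D_4 = 9.1724
D_5 = 10.5758
Terminal value at t=5: TV = D_6/(r−g) = 10.7873/(0.121−0.02) = 106.8053
P₀ = 5.9841/(1+0.121)^1 + 6.8996/(1+0.121)^2 + 7.9553/(1+0.121)^3 + 9.1724/(1+0.121)^4 + 10.5758/(1+0.121)^5 + 106.8053/(1+0.121)^5 = 88.5931

€88.59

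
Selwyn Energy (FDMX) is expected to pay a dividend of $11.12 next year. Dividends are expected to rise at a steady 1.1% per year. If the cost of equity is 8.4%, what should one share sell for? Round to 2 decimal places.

$152.33

Gordon growth model: P₀ = D₁/(r − g), with D₁ = 11.12 given directly.
P₀ = 11.1200 / (0.084 − 0.011) = 11.1200 / 0.073 = 152.3288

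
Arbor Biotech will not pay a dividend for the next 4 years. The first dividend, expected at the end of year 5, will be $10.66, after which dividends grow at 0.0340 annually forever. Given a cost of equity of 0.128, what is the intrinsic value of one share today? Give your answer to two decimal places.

Deferred-dividend DDM. At t=4 the remaining stream is a growing perpetuity with first payment D_5 = 10.66.
V_4 = D_5/(r−g) = 10.66/(0.128−0.034) = 113.4043
P₀ = V_4/(1+r)^4 = 113.4043/(1+0.128)^4 = 70.0476

$70.05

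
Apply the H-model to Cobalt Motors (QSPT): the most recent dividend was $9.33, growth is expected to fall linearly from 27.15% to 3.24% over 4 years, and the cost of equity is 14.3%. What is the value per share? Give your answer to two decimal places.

H-model: P₀ = D₀[(1+g_L) + H(g_S−g_L)]/(r−g_L), with H = 4/2 = 2.
P₀ = 9.33 × [(1+0.0324) + 2×(0.2715−0.0324)] / (0.143−0.0324)
   = 9.33 × 1.5106 / 0.1106 = 127.4313

$127.43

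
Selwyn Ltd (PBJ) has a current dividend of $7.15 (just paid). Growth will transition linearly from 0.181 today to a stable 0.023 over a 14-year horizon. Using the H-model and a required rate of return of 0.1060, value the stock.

$183.40

H-model: P₀ = D₀[(1+g_L) + H(g_S−g_L)]/(r−g_L), with H = 14/2 = 7.
P₀ = 7.15 × [(1+0.023) + 7×(0.181−0.023)] / (0.106−0.023)
   = 7.15 × 2.1290 / 0.083 = 183.4018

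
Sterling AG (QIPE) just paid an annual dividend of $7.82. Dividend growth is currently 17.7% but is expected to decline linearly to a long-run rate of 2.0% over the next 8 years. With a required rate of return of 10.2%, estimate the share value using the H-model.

$157.16

H-model: P₀ = D₀[(1+g_L) + H(g_S−g_L)]/(r−g_L), with H = 8/2 = 4.
P₀ = 7.82 × [(1+0.02) + 4×(0.177−0.02)] / (0.102−0.02)
   = 7.82 × 1.6480 / 0.082 = 157.1629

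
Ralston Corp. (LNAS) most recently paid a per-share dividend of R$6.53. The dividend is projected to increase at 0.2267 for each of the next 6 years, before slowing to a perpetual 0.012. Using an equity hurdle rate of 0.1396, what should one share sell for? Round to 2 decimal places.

Two-stage DDM. Project D₁…D_6 at 0.2267, terminal growth 0.012, discount at r = 0.1396.
D_1 = 8.0104
D_2 = 9.8263
D_3 = 12.0539
D_4 = 14.7865
D_5 = 18.1387
D_6 = 22.2507
Terminal value at t=6: TV = D_7/(r−g) = 22.5177/(0.1396−0.012) = 176.4709
P₀ = 8.0104/(1+0.1396)^1 + 9.8263/(1+0.1396)^2 + 12.0539/(1+0.1396)^3 + 14.7865/(1+0.1396)^4 + 18.1387/(1+0.1396)^5 + 22.2507/(1+0.1396)^6 + 176.4709/(1+0.1396)^6 = 131.6701

R$131.67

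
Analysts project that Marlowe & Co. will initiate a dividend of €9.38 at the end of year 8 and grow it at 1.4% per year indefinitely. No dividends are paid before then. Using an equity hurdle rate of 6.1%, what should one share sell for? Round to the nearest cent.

Deferred-dividend DDM. At t=7 the remaining stream is a growing perpetuity with first payment D_8 = 9.38.
V_7 = D_8/(r−g) = 9.38/(0.061−0.014) = 199.5745
P₀ = V_7/(1+r)^7 = 199.5745/(1+0.061)^7 = 131.8552

€131.86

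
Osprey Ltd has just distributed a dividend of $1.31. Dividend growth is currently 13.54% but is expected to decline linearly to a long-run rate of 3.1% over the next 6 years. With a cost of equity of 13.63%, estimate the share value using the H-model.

H-model: P₀ = D₀[(1+g_L) + H(g_S−g_L)]/(r−g_L), with H = 6/2 = 3.
P₀ = 1.31 × [(1+0.031) + 3×(0.1354−0.031)] / (0.1363−0.031)
   = 1.31 × 1.3442 / 0.1053 = 16.7227

$16.72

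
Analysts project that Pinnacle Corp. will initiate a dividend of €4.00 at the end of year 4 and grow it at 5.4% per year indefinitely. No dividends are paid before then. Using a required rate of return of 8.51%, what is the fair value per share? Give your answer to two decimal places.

Deferred-dividend DDM. At t=3 the remaining stream is a growing perpetuity with first payment D_4 = 4.00.
V_3 = D_4/(r−g) = 4.00/(0.0851−0.054) = 128.6174
P₀ = V_3/(1+r)^3 = 128.6174/(1+0.0851)^3 = 100.6677

€100.67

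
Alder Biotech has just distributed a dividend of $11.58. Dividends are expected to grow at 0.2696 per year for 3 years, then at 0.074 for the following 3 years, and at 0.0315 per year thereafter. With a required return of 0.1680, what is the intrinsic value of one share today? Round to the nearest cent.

Three-stage DDM. Project D₁…D_6; terminal Gordon value at t=6 with g = 0.0315; discount at r = 0.168.
D_1 = 14.7020
D_2 = 18.6656
D_3 = 23.6979
D_4 = 25.4515
D_5 = 27.3349
D_6 = 29.3577
TV_6 = 30.2825/(0.168−0.0315) = 221.8496
P₀ = Σ Dₜ/(1+r)ᵗ + TV_6/(1+r)^6 = 166.3330

$166.33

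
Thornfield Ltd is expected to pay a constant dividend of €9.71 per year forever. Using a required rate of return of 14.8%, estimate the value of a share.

Zero-growth DDM (perpetuity): P₀ = D/r = 9.71 / 0.148 = 65.6081

€65.61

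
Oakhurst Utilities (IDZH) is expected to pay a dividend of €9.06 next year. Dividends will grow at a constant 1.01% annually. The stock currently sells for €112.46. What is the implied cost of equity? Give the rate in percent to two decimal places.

Rearranging the constant-growth DDM: r = D₁/P₀ + g.
r = 9.0600 / 112.46 + 0.0101 = 0.08056 + 0.0101 = 0.09066

9.07%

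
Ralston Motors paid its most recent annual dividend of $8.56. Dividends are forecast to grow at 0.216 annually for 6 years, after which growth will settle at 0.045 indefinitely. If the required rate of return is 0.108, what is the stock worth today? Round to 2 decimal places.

Two-stage DDM. Project D₁…D_6 at 0.216, terminal growth 0.045, discount at r = 0.108.
D_1 = 10.4090
D_2 = 12.6573
D_3 = 15.3913
D_4 = 18.7158
D_5 = 22.7584
D_6 = 27.6742
Terminal value at t=6: TV = D_7/(r−g) = 28.9195/(0.108−0.045) = 459.0404
P₀ = 10.4090/(1+0.108)^1 + 12.6573/(1+0.108)^2 + 15.3913/(1+0.108)^3 + 18.7158/(1+0.108)^4 + 22.7584/(1+0.108)^5 + 27.6742/(1+0.108)^6 + 459.0404/(1+0.108)^6 = 320.1142

$320.11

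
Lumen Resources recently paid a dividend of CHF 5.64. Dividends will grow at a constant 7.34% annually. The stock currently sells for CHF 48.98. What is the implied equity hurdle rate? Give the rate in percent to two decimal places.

19.70%

Rearranging the constant-growth DDM: r = D₁/P₀ + g.
D₁ = 5.64 × (1 + 0.0734) = 6.0540.
r = 6.0540 / 48.98 + 0.0734 = 0.12360 + 0.0734 = 0.19700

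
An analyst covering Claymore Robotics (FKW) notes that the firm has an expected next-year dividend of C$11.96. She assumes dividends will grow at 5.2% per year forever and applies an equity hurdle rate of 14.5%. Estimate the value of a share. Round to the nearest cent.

C$128.60

Gordon growth model: P₀ = D₁/(r − g), with D₁ = 11.96 given directly.
P₀ = 11.9600 / (0.145 − 0.052) = 11.9600 / 0.093 = 128.6022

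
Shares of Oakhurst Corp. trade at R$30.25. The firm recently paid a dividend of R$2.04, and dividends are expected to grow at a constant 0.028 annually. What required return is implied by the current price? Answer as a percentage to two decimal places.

9.73%

Rearranging the constant-growth DDM: r = D₁/P₀ + g.
D₁ = 2.04 × (1 + 0.028) = 2.0971.
r = 2.0971 / 30.25 + 0.028 = 0.06933 + 0.028 = 0.09733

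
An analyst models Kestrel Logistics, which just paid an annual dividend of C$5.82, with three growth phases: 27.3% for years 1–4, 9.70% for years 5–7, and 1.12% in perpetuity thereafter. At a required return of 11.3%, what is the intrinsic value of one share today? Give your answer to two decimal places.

C$156.70

Three-stage DDM. Project D₁…D_7; terminal Gordon value at t=7 with g = 0.0112; discount at r = 0.113.
D_1 = 7.4089
D_2 = 9.4315
D_3 = 12.0063
D_4 = 15.2840
D_5 = 16.7665
D_6 = 18.3929
D_7 = 20.1770
TV_7 = 20.4030/(0.113−0.0112) = 200.4222
P₀ = Σ Dₜ/(1+r)ᵗ + TV_7/(1+r)^7 = 156.6954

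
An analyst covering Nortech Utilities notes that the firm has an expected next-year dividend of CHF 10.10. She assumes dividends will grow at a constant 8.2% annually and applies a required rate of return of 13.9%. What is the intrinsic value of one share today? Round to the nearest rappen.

Gordon growth model: P₀ = D₁/(r − g), with D₁ = 10.10 given directly.
P₀ = 10.1000 / (0.139 − 0.082) = 10.1000 / 0.057 = 177.1930

CHF 177.19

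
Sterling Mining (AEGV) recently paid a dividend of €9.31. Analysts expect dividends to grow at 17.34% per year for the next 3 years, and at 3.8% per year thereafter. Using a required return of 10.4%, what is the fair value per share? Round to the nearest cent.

€207.40

Two-stage DDM. Project D₁…D_3 at 0.1734, terminal growth 0.038, discount at r = 0.104.
D_1 = 10.9244
D_2 = 12.8186
D_3 = 15.0414
Terminal value at t=3: TV = D_4/(r−g) = 15.6130/(0.104−0.038) = 236.5600
P₀ = 10.9244/(1+0.104)^1 + 12.8186/(1+0.104)^2 + 15.0414/(1+0.104)^3 + 236.5600/(1+0.104)^3 = 207.3971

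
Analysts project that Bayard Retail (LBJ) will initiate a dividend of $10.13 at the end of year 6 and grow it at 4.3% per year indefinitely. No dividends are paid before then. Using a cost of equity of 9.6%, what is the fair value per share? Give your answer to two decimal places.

Deferred-dividend DDM. At t=5 the remaining stream is a growing perpetuity with first payment D_6 = 10.13.
V_5 = D_6/(r−g) = 10.13/(0.096−0.043) = 191.1321
P₀ = V_5/(1+r)^5 = 191.1321/(1+0.096)^5 = 120.8595

$120.86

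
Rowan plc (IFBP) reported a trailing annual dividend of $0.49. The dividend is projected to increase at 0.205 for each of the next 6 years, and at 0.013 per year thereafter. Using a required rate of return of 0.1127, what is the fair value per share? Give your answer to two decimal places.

$11.95

Two-stage DDM. Project D₁…D_6 at 0.205, terminal growth 0.013, discount at r = 0.1127.
D_1 = 0.5905
D_2 = 0.7115
D_3 = 0.8573
D_4 = 1.0331
D_5 = 1.2449
D_6 = 1.5001
Terminal value at t=6: TV = D_7/(r−g) = 1.5196/(0.1127−0.013) = 15.2417
P₀ = 0.5905/(1+0.1127)^1 + 0.7115/(1+0.1127)^2 + 0.8573/(1+0.1127)^3 + 1.0331/(1+0.1127)^4 + 1.2449/(1+0.1127)^5 + 1.5001/(1+0.1127)^6 + 15.2417/(1+0.1127)^6 = 11.9528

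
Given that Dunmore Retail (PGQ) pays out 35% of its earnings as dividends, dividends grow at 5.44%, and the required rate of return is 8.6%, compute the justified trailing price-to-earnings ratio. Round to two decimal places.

Justified trailing P/E = b(1+g)/(r−g) = 0.35×(1+0.0544)/(0.086−0.0544) = 11.6785

11.68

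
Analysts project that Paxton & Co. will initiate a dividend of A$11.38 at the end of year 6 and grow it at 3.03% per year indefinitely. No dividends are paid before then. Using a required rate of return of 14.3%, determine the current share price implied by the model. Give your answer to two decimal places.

A$51.76

Deferred-dividend DDM. At t=5 the remaining stream is a growing perpetuity with first payment D_6 = 11.38.
V_5 = D_6/(r−g) = 11.38/(0.143−0.0303) = 100.9760
P₀ = V_5/(1+r)^5 = 100.9760/(1+0.143)^5 = 51.7592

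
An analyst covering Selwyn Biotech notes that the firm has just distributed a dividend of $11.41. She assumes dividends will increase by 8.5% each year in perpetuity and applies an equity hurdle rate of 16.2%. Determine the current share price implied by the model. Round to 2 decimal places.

$160.78

Gordon growth model: P₀ = D₁/(r − g). D₁ = 11.41 × (1 + 0.085) = 12.3798.
P₀ = 12.3798 / (0.162 − 0.085) = 12.3798 / 0.077 = 160.7773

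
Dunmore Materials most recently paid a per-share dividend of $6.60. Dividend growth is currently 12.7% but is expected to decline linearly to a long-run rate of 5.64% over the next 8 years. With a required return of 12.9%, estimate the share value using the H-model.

H-model: P₀ = D₀[(1+g_L) + H(g_S−g_L)]/(r−g_L), with H = 8/2 = 4.
P₀ = 6.60 × [(1+0.0564) + 4×(0.127−0.0564)] / (0.129−0.0564)
   = 6.60 × 1.3388 / 0.0726 = 121.7091

$121.71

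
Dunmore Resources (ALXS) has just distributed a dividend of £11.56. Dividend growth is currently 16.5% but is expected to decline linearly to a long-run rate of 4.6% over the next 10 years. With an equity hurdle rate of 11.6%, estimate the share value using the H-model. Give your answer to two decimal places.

H-model: P₀ = D₀[(1+g_L) + H(g_S−g_L)]/(r−g_L), with H = 10/2 = 5.
P₀ = 11.56 × [(1+0.046) + 5×(0.165−0.046)] / (0.116−0.046)
   = 11.56 × 1.6410 / 0.07 = 270.9994

£271.00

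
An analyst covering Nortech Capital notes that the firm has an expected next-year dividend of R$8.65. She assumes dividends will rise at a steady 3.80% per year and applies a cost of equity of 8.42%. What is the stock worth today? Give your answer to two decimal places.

Gordon growth model: P₀ = D₁/(r − g), with D₁ = 8.65 given directly.
P₀ = 8.6500 / (0.0842 − 0.038) = 8.6500 / 0.0462 = 187.2294

R$187.23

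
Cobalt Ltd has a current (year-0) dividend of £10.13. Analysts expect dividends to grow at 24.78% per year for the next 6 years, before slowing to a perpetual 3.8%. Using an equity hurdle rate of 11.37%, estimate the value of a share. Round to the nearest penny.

£366.97

Two-stage DDM. Project D₁…D_6 at 0.2478, terminal growth 0.038, discount at r = 0.1137.
D_1 = 12.6402
D_2 = 15.7725
D_3 = 19.6809
D_4 = 24.5578
D_5 = 30.6432
D_6 = 38.2366
Terminal value at t=6: TV = D_7/(r−g) = 39.6896/(0.1137−0.038) = 524.3011
P₀ = 12.6402/(1+0.1137)^1 + 15.7725/(1+0.1137)^2 + 19.6809/(1+0.1137)^3 + 24.5578/(1+0.1137)^4 + 30.6432/(1+0.1137)^5 + 38.2366/(1+0.1137)^6 + 524.3011/(1+0.1137)^6 = 366.9720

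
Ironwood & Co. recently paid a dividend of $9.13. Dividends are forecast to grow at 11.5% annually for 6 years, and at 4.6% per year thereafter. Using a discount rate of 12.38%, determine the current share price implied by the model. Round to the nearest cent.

Two-stage DDM. Project D₁…D_6 at 0.115, terminal growth 0.046, discount at r = 0.1238.
D_1 = 10.1800
D_2 = 11.3506
D_3 = 12.6560
D_4 = 14.1114
D_5 = 15.7342
D_6 = 17.5437
Terminal value at t=6: TV = D_7/(r−g) = 18.3507/(0.1238−0.046) = 235.8697
P₀ = 10.1800/(1+0.1238)^1 + 11.3506/(1+0.1238)^2 + 12.6560/(1+0.1238)^3 + 14.1114/(1+0.1238)^4 + 15.7342/(1+0.1238)^5 + 17.5437/(1+0.1238)^6 + 235.8697/(1+0.1238)^6 = 170.3930

$170.39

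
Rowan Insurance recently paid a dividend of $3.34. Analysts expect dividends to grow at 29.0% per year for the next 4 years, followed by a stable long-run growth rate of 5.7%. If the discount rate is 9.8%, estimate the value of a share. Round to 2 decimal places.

Two-stage DDM. Project D₁…D_4 at 0.29, terminal growth 0.057, discount at r = 0.098.
D_1 = 4.3086
D_2 = 5.5581
D_3 = 7.1699
D_4 = 9.2492
Terminal value at t=4: TV = D_5/(r−g) = 9.7764/(0.098−0.057) = 238.4495
P₀ = 4.3086/(1+0.098)^1 + 5.5581/(1+0.098)^2 + 7.1699/(1+0.098)^3 + 9.2492/(1+0.098)^4 + 238.4495/(1+0.098)^4 = 184.3682

$184.37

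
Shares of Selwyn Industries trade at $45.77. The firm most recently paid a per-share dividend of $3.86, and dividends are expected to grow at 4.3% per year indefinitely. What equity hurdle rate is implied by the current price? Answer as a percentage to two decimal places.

13.10%

Rearranging the constant-growth DDM: r = D₁/P₀ + g.
D₁ = 3.86 × (1 + 0.043) = 4.0260.
r = 4.0260 / 45.77 + 0.043 = 0.08796 + 0.043 = 0.13096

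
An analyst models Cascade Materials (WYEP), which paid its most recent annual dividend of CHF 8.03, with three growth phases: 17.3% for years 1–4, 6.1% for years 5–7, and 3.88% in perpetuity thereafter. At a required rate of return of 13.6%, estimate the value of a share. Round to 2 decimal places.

CHF 138.23

Three-stage DDM. Project D₁…D_7; terminal Gordon value at t=7 with g = 0.0388; discount at r = 0.136.
D_1 = 9.4192
D_2 = 11.0487
D_3 = 12.9601
D_4 = 15.2022
D_5 = 16.1296
D_6 = 17.1135
D_7 = 18.1574
TV_7 = 18.8619/(0.136−0.0388) = 194.0526
P₀ = Σ Dₜ/(1+r)ᵗ + TV_7/(1+r)^7 = 138.2301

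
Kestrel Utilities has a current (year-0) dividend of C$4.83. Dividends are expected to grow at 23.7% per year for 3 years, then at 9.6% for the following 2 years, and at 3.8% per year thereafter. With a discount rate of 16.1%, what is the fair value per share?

Three-stage DDM. Project D₁…D_5; terminal Gordon value at t=5 with g = 0.038; discount at r = 0.161.
D_1 = 5.9747
D_2 = 7.3907
D_3 = 9.1423
D_4 = 10.0200
D_5 = 10.9819
TV_5 = 11.3992/(0.161−0.038) = 92.6765
P₀ = Σ Dₜ/(1+r)ᵗ + TV_5/(1+r)^5 = 71.1270

C$71.13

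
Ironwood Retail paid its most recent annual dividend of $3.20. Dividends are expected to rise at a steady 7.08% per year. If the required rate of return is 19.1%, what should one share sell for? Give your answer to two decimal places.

$28.51

Gordon growth model: P₀ = D₁/(r − g). D₁ = 3.20 × (1 + 0.0708) = 3.4266.
P₀ = 3.4266 / (0.191 − 0.0708) = 3.4266 / 0.1202 = 28.5072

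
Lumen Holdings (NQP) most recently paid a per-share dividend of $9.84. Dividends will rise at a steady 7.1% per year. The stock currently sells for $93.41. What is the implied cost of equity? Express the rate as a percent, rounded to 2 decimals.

18.38%

Rearranging the constant-growth DDM: r = D₁/P₀ + g.
D₁ = 9.84 × (1 + 0.071) = 10.5386.
r = 10.5386 / 93.41 + 0.071 = 0.11282 + 0.071 = 0.18382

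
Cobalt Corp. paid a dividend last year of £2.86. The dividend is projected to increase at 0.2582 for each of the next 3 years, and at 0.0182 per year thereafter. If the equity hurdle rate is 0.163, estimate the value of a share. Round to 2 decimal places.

£35.53

Two-stage DDM. Project D₁…D_3 at 0.2582, terminal growth 0.0182, discount at r = 0.163.
D_1 = 3.5985
D_2 = 4.5276
D_3 = 5.6966
Terminal value at t=3: TV = D_4/(r−g) = 5.8003/(0.163−0.0182) = 40.0571
P₀ = 3.5985/(1+0.163)^1 + 4.5276/(1+0.163)^2 + 5.6966/(1+0.163)^3 + 40.0571/(1+0.163)^3 = 35.5277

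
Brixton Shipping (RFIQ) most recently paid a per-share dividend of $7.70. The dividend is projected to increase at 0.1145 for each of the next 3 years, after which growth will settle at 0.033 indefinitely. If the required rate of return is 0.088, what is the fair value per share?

Two-stage DDM. Project D₁…D_3 at 0.1145, terminal growth 0.033, discount at r = 0.088.
D_1 = 8.5816
D_2 = 9.5642
D_3 = 10.6594
Terminal value at t=3: TV = D_4/(r−g) = 11.0111/(0.088−0.033) = 200.2021
P₀ = 8.5816/(1+0.088)^1 + 9.5642/(1+0.088)^2 + 10.6594/(1+0.088)^3 + 200.2021/(1+0.088)^3 = 179.6905

$179.69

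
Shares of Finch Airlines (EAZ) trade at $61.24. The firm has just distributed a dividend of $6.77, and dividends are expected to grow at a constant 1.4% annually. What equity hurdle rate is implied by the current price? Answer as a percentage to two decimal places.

Rearranging the constant-growth DDM: r = D₁/P₀ + g.
D₁ = 6.77 × (1 + 0.014) = 6.8648.
r = 6.8648 / 61.24 + 0.014 = 0.11210 + 0.014 = 0.12610

12.61%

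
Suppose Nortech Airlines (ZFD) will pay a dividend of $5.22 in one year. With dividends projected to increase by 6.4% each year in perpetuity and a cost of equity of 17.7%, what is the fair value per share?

$46.19

Gordon growth model: P₀ = D₁/(r − g), with D₁ = 5.22 given directly.
P₀ = 5.2200 / (0.177 − 0.064) = 5.2200 / 0.113 = 46.1947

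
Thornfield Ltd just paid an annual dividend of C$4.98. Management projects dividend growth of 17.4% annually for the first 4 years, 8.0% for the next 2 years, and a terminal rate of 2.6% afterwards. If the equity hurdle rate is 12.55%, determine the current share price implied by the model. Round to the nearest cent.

C$89.22

Three-stage DDM. Project D₁…D_6; terminal Gordon value at t=6 with g = 0.026; discount at r = 0.1255.
D_1 = 5.8465
D_2 = 6.8638
D_3 = 8.0581
D_4 = 9.4602
D_5 = 10.2170
D_6 = 11.0344
TV_6 = 11.3213/(0.1255−0.026) = 113.7820
P₀ = Σ Dₜ/(1+r)ᵗ + TV_6/(1+r)^6 = 89.2219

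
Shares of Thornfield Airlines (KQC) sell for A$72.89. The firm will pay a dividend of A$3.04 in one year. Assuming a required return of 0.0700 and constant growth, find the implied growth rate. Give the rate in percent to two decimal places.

2.83%

From P₀ = D₁/(r − g), the implied growth is g = r − D₁/P₀.
g = 0.07 − 3.04/72.89 = 0.07 − 0.04171 = 0.02829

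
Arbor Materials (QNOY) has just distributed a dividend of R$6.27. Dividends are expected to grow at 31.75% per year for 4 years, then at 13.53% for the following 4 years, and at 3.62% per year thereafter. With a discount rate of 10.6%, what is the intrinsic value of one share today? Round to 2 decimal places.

Three-stage DDM. Project D₁…D_8; terminal Gordon value at t=8 with g = 0.0362; discount at r = 0.106.
D_1 = 8.2607
D_2 = 10.8835
D_3 = 14.3390
D_4 = 18.8917
D_5 = 21.4477
D_6 = 24.3496
D_7 = 27.6441
D_8 = 31.3843
TV_8 = 32.5204/(0.106−0.0362) = 465.9086
P₀ = Σ Dₜ/(1+r)ᵗ + TV_8/(1+r)^8 = 301.6213

R$301.62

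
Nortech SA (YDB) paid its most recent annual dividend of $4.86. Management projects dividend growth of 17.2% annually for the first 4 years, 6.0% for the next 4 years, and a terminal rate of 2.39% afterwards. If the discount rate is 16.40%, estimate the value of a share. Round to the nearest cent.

$60.78

Three-stage DDM. Project D₁…D_8; terminal Gordon value at t=8 with g = 0.0239; discount at r = 0.164.
D_1 = 5.6959
D_2 = 6.6756
D_3 = 7.8238
D_4 = 9.1695
D_5 = 9.7197
D_6 = 10.3029
D_7 = 10.9210
D_8 = 11.5763
TV_8 = 11.8530/(0.164−0.0239) = 84.6037
P₀ = Σ Dₜ/(1+r)ᵗ + TV_8/(1+r)^8 = 60.7800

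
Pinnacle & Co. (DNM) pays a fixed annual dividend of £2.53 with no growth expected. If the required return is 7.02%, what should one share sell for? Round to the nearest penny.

£36.04

Zero-growth DDM (perpetuity): P₀ = D/r = 2.53 / 0.0702 = 36.0399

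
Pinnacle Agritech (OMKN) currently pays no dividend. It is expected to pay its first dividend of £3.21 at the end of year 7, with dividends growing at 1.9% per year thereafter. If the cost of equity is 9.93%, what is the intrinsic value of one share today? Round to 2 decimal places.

Deferred-dividend DDM. At t=6 the remaining stream is a growing perpetuity with first payment D_7 = 3.21.
V_6 = D_7/(r−g) = 3.21/(0.0993−0.019) = 39.9751
P₀ = V_6/(1+r)^6 = 39.9751/(1+0.0993)^6 = 22.6512

£22.65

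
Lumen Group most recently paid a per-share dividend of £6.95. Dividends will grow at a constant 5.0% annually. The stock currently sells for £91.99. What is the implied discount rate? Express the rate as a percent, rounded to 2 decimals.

12.93%

Rearranging the constant-growth DDM: r = D₁/P₀ + g.
D₁ = 6.95 × (1 + 0.05) = 7.2975.
r = 7.2975 / 91.99 + 0.05 = 0.07933 + 0.05 = 0.12933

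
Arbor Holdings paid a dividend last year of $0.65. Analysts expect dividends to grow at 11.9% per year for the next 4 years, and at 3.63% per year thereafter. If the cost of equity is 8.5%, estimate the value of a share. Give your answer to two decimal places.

Two-stage DDM. Project D₁…D_4 at 0.119, terminal growth 0.0363, discount at r = 0.085.
D_1 = 0.7274
D_2 = 0.8139
D_3 = 0.9108
D_4 = 1.0191
Terminal value at t=4: TV = D_5/(r−g) = 1.0561/(0.085−0.0363) = 21.6865
P₀ = 0.7274/(1+0.085)^1 + 0.8139/(1+0.085)^2 + 0.9108/(1+0.085)^3 + 1.0191/(1+0.085)^4 + 21.6865/(1+0.085)^4 = 18.4586

$18.46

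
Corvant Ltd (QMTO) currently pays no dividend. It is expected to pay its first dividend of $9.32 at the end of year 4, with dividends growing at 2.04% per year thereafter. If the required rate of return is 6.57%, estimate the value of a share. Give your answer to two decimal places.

$169.99

Deferred-dividend DDM. At t=3 the remaining stream is a growing perpetuity with first payment D_4 = 9.32.
V_3 = D_4/(r−g) = 9.32/(0.0657−0.0204) = 205.7395
P₀ = V_3/(1+r)^3 = 205.7395/(1+0.0657)^3 = 169.9859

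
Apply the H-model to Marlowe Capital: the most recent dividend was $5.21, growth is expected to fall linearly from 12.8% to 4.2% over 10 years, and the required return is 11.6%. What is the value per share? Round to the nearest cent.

H-model: P₀ = D₀[(1+g_L) + H(g_S−g_L)]/(r−g_L), with H = 10/2 = 5.
P₀ = 5.21 × [(1+0.042) + 5×(0.128−0.042)] / (0.116−0.042)
   = 5.21 × 1.4720 / 0.074 = 103.6368

$103.64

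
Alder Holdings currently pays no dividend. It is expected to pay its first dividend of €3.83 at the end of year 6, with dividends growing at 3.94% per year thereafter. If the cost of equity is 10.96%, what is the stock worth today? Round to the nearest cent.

€32.44

Deferred-dividend DDM. At t=5 the remaining stream is a growing perpetuity with first payment D_6 = 3.83.
V_5 = D_6/(r−g) = 3.83/(0.1096−0.0394) = 54.5584
P₀ = V_5/(1+r)^5 = 54.5584/(1+0.1096)^5 = 32.4362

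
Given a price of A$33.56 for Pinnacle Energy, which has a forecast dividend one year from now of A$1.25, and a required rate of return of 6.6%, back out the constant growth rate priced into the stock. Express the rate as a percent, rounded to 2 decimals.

2.88%

From P₀ = D₁/(r − g), the implied growth is g = r − D₁/P₀.
g = 0.066 − 1.25/33.56 = 0.066 − 0.03725 = 0.02875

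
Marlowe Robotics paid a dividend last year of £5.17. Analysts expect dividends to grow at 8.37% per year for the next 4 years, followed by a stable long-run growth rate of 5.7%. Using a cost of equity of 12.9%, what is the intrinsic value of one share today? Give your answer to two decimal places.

Two-stage DDM. Project D₁…D_4 at 0.0837, terminal growth 0.057, discount at r = 0.129.
D_1 = 5.6027
D_2 = 6.0717
D_3 = 6.5799
D_4 = 7.1306
Terminal value at t=4: TV = D_5/(r−g) = 7.5371/(0.129−0.057) = 104.6814
P₀ = 5.6027/(1+0.129)^1 + 6.0717/(1+0.129)^2 + 6.5799/(1+0.129)^3 + 7.1306/(1+0.129)^4 + 104.6814/(1+0.129)^4 = 83.1180

£83.12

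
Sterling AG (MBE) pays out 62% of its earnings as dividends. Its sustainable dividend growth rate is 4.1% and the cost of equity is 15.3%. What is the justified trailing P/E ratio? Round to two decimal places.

Justified trailing P/E = b(1+g)/(r−g) = 0.62×(1+0.041)/(0.153−0.041) = 5.7627

5.76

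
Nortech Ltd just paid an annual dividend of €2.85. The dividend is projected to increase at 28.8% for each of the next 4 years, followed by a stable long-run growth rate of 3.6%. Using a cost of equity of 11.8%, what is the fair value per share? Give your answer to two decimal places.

Two-stage DDM. Project D₁…D_4 at 0.288, terminal growth 0.036, discount at r = 0.118.
D_1 = 3.6708
D_2 = 4.7280
D_3 = 6.0897
D_4 = 7.8435
Terminal value at t=4: TV = D_5/(r−g) = 8.1258/(0.118−0.036) = 99.0956
P₀ = 3.6708/(1+0.118)^1 + 4.7280/(1+0.118)^2 + 6.0897/(1+0.118)^3 + 7.8435/(1+0.118)^4 + 99.0956/(1+0.118)^4 = 79.8731

€79.87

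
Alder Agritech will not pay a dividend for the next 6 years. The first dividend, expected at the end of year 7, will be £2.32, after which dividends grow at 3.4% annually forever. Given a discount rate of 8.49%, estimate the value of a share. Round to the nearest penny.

Deferred-dividend DDM. At t=6 the remaining stream is a growing perpetuity with first payment D_7 = 2.32.
V_6 = D_7/(r−g) = 2.32/(0.0849−0.034) = 45.5796
P₀ = V_6/(1+r)^6 = 45.5796/(1+0.0849)^6 = 27.9532

£27.95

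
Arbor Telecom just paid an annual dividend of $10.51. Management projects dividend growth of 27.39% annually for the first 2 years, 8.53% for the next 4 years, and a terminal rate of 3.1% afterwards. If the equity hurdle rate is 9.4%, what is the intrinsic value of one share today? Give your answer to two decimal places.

$308.25

Three-stage DDM. Project D₁…D_6; terminal Gordon value at t=6 with g = 0.031; discount at r = 0.094.
D_1 = 13.3887
D_2 = 17.0559
D_3 = 18.5107
D_4 = 20.0897
D_5 = 21.8033
D_6 = 23.6632
TV_6 = 24.3967/(0.094−0.031) = 387.2494
P₀ = Σ Dₜ/(1+r)ᵗ + TV_6/(1+r)^6 = 308.2526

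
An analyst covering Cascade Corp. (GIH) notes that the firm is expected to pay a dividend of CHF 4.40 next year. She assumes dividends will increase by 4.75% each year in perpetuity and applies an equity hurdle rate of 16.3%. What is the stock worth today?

Gordon growth model: P₀ = D₁/(r − g), with D₁ = 4.40 given directly.
P₀ = 4.4000 / (0.163 − 0.0475) = 4.4000 / 0.1155 = 38.0952

CHF 38.10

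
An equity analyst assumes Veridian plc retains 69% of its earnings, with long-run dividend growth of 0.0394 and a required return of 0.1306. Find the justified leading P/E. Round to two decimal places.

3.40

Payout ratio b = 1 − 0.69 = 0.31.
Justified leading P/E = b/(r−g) = 0.31/(0.1306−0.0394) = 3.3991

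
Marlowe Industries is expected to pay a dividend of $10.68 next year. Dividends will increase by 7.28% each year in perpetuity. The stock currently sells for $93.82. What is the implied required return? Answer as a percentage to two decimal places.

Rearranging the constant-growth DDM: r = D₁/P₀ + g.
r = 10.6800 / 93.82 + 0.0728 = 0.11384 + 0.0728 = 0.18664

18.66%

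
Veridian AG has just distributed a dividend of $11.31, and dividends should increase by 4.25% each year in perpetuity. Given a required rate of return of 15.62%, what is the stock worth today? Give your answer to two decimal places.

$103.70

Gordon growth model: P₀ = D₁/(r − g). D₁ = 11.31 × (1 + 0.0425) = 11.7907.
P₀ = 11.7907 / (0.1562 − 0.0425) = 11.7907 / 0.1137 = 103.6999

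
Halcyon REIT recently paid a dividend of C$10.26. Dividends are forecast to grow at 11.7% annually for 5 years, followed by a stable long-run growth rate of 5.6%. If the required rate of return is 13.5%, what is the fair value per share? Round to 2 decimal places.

Two-stage DDM. Project D₁…D_5 at 0.117, terminal growth 0.056, discount at r = 0.135.
D_1 = 11.4604
D_2 = 12.8013
D_3 = 14.2990
D_4 = 15.9720
D_5 = 17.8408
Terminal value at t=5: TV = D_6/(r−g) = 18.8398/(0.135−0.056) = 238.4790
P₀ = 11.4604/(1+0.135)^1 + 12.8013/(1+0.135)^2 + 14.2990/(1+0.135)^3 + 15.9720/(1+0.135)^4 + 17.8408/(1+0.135)^5 + 238.4790/(1+0.135)^5 = 175.5211

C$175.52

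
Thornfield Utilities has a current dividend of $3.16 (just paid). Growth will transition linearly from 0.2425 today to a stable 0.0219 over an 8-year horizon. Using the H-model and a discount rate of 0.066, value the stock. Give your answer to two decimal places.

$136.45

H-model: P₀ = D₀[(1+g_L) + H(g_S−g_L)]/(r−g_L), with H = 8/2 = 4.
P₀ = 3.16 × [(1+0.0219) + 4×(0.2425−0.0219)] / (0.066−0.0219)
   = 3.16 × 1.9043 / 0.0441 = 136.4532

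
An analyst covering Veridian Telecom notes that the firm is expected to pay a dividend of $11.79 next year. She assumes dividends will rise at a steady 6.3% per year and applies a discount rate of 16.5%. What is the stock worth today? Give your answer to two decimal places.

Gordon growth model: P₀ = D₁/(r − g), with D₁ = 11.79 given directly.
P₀ = 11.7900 / (0.165 − 0.063) = 11.7900 / 0.102 = 115.5882

$115.59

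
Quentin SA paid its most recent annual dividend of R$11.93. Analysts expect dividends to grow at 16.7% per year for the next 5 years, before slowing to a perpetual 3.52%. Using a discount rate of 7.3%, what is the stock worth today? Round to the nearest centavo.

Two-stage DDM. Project D₁…D_5 at 0.167, terminal growth 0.0352, discount at r = 0.073.
D_1 = 13.9223
D_2 = 16.2473
D_3 = 18.9606
D_4 = 22.1271
D_5 = 25.8223
Terminal value at t=5: TV = D_6/(r−g) = 26.7312/(0.073−0.0352) = 707.1755
P₀ = 13.9223/(1+0.073)^1 + 16.2473/(1+0.073)^2 + 18.9606/(1+0.073)^3 + 22.1271/(1+0.073)^4 + 25.8223/(1+0.073)^5 + 707.1755/(1+0.073)^5 = 574.4797

R$574.48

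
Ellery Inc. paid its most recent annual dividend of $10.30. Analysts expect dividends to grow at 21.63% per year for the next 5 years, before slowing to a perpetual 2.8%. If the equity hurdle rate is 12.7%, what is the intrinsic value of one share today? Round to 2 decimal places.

$221.71

Two-stage DDM. Project D₁…D_5 at 0.2163, terminal growth 0.028, discount at r = 0.127.
D_1 = 12.5279
D_2 = 15.2377
D_3 = 18.5336
D_4 = 22.5424
D_5 = 27.4183
Terminal value at t=5: TV = D_6/(r−g) = 28.1860/(0.127−0.028) = 284.7073
P₀ = 12.5279/(1+0.127)^1 + 15.2377/(1+0.127)^2 + 18.5336/(1+0.127)^3 + 22.5424/(1+0.127)^4 + 27.4183/(1+0.127)^5 + 284.7073/(1+0.127)^5 = 221.7102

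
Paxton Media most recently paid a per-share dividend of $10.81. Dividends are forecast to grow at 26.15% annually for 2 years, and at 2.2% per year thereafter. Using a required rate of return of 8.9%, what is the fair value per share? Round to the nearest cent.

Two-stage DDM. Project D₁…D_2 at 0.2615, terminal growth 0.022, discount at r = 0.089.
D_1 = 13.6368
D_2 = 17.2028
Terminal value at t=2: TV = D_3/(r−g) = 17.5813/(0.089−0.022) = 262.4075
P₀ = 13.6368/(1+0.089)^1 + 17.2028/(1+0.089)^2 + 262.4075/(1+0.089)^2 = 248.2972

$248.30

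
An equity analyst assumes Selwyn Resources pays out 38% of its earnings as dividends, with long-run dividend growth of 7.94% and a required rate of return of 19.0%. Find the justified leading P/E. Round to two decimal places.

3.44

Justified leading P/E = b/(r−g) = 0.38/(0.19−0.0794) = 3.4358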